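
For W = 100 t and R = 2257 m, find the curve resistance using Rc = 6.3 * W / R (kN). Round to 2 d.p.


Rc = 6.3 * W / R
Rc = 6.3 * 100 / 2257
Rc = 630.0 / 2257
Rc = 0.28 kN

0.28


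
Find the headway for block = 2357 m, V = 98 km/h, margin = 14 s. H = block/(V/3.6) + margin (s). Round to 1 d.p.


V = 98 / 3.6 = 27.2222 m/s
Block traversal time = 2357 / 27.2222 = 86.5837 s
Headway = 86.5837 + 14
Headway = 100.6 s

100.6


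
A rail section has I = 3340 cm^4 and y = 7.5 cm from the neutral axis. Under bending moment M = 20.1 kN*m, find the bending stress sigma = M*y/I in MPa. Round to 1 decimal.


Convert units:
M = 20.1 kN*m = 20100000 N*mm
y = 7.5 cm = 75 mm
I = 3340 cm^4 = 33400000 mm^4
sigma = 20100000 * 75 / 33400000
sigma = 45.1 MPa

45.1


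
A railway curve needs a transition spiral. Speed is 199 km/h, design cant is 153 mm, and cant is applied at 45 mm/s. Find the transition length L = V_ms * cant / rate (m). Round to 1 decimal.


Convert speed: V = 199 / 3.6 = 55.2778 m/s
L = 55.2778 * 153 / 45
L = 8457.5 / 45
L = 187.9 m

187.9


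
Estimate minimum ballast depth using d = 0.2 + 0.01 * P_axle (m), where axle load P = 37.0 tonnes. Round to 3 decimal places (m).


d = 0.2 + 0.01 * 37.0
d = 0.2 + 0.37
d = 0.570 m

0.570


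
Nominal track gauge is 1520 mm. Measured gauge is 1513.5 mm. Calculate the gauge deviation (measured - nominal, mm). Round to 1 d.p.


Deviation = measured - nominal
Deviation = 1513.5 - 1520
Deviation = -6.5 mm

-6.5


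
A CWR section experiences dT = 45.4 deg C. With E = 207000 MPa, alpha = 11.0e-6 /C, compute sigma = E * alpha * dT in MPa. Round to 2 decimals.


sigma = E * alpha * dT
sigma = 207000 * 11.0e-6 * 45.4
sigma = 2.277 * 45.4
sigma = 103.38 MPa

103.38


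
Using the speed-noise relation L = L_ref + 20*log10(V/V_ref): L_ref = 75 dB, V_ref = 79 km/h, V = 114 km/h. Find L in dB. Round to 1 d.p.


V/V_ref = 114 / 79 = 1.443038
log10(1.443038) = 0.159278
20 * 0.159278 = 3.1856
L = 75 + 3.1856 = 78.2 dB

78.2


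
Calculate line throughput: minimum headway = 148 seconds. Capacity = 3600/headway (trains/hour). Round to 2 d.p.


Capacity = 3600 / headway
Capacity = 3600 / 148
Capacity = 24.32 trains/hour

24.32


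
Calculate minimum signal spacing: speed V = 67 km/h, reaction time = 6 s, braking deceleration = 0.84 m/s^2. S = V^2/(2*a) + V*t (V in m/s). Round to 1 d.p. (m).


V = 67 / 3.6 = 18.6111 m/s
Braking distance = 18.6111^2 / (2*0.84) = 206.1747 m
Sighting distance = 18.6111 * 6 = 111.6667 m
S = 206.1747 + 111.6667 = 317.8 m

317.8


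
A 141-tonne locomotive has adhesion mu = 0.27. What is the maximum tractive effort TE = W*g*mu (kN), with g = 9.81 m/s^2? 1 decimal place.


TE_max = W * g * mu
TE_max = 141 * 9.81 * 0.27
TE_max = 1383.21 * 0.27
TE_max = 373.5 kN

373.5


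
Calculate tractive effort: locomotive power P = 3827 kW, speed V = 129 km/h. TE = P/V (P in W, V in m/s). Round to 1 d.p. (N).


Convert: P = 3827 kW = 3827000 W
V = 129 / 3.6 = 35.8333 m/s
TE = 3827000 / 35.8333
TE = 106800.0 N

106800.0


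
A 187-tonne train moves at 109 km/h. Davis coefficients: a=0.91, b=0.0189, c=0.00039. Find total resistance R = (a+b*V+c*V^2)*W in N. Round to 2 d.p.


b*V = 0.0189 * 109 = 2.0601
c*V^2 = 0.00039 * 11881 = 4.63359
R_per_t = 0.91 + 2.0601 + 4.63359 = 7.60369 N/t
R_total = 7.60369 * 187 = 1421.89 N

1421.89


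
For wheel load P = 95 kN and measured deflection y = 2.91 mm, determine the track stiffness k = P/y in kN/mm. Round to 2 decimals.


Track stiffness k = P / y
k = 95 / 2.91
k = 32.65 kN/mm

32.65


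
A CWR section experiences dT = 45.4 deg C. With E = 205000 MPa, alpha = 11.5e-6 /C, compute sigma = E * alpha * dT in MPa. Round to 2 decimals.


sigma = E * alpha * dT
sigma = 205000 * 11.5e-6 * 45.4
sigma = 2.3575 * 45.4
sigma = 107.03 MPa

107.03


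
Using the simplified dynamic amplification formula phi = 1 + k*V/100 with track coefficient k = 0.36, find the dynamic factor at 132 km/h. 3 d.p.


phi = 1 + k * V / 100
phi = 1 + 0.36 * 132 / 100
phi = 1 + 0.4752
phi = 1.475

1.475


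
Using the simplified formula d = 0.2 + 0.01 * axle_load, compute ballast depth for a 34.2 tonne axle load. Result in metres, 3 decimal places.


d = 0.2 + 0.01 * 34.2
d = 0.2 + 0.342
d = 0.542 m

0.542


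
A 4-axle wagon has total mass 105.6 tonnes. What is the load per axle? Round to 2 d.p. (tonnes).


Load per axle = total weight / number of axles
Load = 105.6 / 4
Load = 26.40 tonnes

26.40


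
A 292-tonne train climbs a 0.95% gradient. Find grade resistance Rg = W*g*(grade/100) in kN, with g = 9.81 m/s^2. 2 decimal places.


Rg = W * 9.81 * grade / 100
Rg = 292 * 9.81 * 0.95 / 100
Rg = 2864.52 * 0.0095
Rg = 27.21 kN

27.21


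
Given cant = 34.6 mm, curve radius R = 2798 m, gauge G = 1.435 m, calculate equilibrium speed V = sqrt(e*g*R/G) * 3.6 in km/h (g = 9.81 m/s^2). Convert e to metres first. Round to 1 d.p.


Convert cant: e = 34.6 mm = 0.0346 m
V_ms = sqrt(0.0346 * 9.81 * 2798 / 1.435)
V_ms = sqrt(661.821567) = 25.7259 m/s
V = 25.7259 * 3.6 = 92.6 km/h

92.6


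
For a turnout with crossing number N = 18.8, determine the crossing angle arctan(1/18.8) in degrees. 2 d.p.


1/N = 1/18.8 = 0.053191
angle = arctan(0.053191) = 0.053141 rad
angle = 0.053141 * 180/pi = 3.04 degrees

3.04


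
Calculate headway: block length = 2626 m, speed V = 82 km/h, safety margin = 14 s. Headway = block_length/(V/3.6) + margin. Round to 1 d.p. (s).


V = 82 / 3.6 = 22.7778 m/s
Block traversal time = 2626 / 22.7778 = 115.2878 s
Headway = 115.2878 + 14
Headway = 129.3 s

129.3


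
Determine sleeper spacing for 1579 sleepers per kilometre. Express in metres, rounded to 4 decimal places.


Spacing = 1000 m / number of sleepers
Spacing = 1000 / 1579
Spacing = 0.6333 m

0.6333


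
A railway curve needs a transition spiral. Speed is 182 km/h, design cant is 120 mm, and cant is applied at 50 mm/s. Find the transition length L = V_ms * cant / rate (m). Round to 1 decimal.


Convert speed: V = 182 / 3.6 = 50.5556 m/s
L = 50.5556 * 120 / 50
L = 6066.6667 / 50
L = 121.3 m

121.3


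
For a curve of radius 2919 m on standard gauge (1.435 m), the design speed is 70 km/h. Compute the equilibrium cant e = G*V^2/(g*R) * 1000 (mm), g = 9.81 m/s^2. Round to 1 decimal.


Convert speed: V = 70 / 3.6 = 19.4444 m/s
Apply formula: e = 1.435 * 19.4444^2 / (9.81 * 2919)
e = 1.435 * 378.0864 / 28635.39
e = 0.018947 m = 18.9 mm

18.9


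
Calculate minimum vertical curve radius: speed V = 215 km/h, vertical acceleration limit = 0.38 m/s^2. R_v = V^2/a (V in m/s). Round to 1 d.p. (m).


Convert speed: V = 215 / 3.6 = 59.7222 m/s
V^2 = 3566.7438 m^2/s^2
R_v = 3566.7438 / 0.38
R_v = 9386.2 m

9386.2


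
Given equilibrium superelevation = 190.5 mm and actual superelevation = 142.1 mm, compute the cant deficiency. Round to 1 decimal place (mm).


Cant deficiency = equilibrium cant - actual cant
CD = 190.5 - 142.1
CD = 48.4 mm

48.4


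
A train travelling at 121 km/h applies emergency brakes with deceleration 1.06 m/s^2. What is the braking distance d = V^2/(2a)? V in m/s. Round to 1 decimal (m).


Convert speed: V = 121 / 3.6 = 33.6111 m/s
V^2 = 1129.7068
d = 1129.7068 / (2 * 1.06)
d = 1129.7068 / 2.12
d = 532.9 m

532.9


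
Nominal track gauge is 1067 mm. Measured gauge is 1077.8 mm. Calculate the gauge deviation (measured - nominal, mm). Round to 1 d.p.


Deviation = measured - nominal
Deviation = 1077.8 - 1067
Deviation = 10.8 mm

10.8


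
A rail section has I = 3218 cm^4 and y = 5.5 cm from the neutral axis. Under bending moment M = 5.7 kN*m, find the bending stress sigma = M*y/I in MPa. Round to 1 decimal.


Convert units:
M = 5.7 kN*m = 5700000 N*mm
y = 5.5 cm = 55 mm
I = 3218 cm^4 = 32180000 mm^4
sigma = 5700000 * 55 / 32180000
sigma = 9.7 MPa

9.7


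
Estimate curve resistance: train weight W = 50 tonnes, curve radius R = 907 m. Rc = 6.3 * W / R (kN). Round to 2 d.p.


Rc = 6.3 * W / R
Rc = 6.3 * 50 / 907
Rc = 315.0 / 907
Rc = 0.35 kN

0.35


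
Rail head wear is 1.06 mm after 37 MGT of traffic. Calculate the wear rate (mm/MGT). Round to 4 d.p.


Wear rate = total wear / cumulative tonnage
Rate = 1.06 / 37
Rate = 0.0286 mm/MGT

0.0286


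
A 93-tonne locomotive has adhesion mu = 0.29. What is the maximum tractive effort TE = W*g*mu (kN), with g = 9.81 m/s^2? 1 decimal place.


TE_max = W * g * mu
TE_max = 93 * 9.81 * 0.29
TE_max = 912.33 * 0.29
TE_max = 264.6 kN

264.6


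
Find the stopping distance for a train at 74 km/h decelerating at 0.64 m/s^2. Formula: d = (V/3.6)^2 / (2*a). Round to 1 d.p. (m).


Convert speed: V = 74 / 3.6 = 20.5556 m/s
V^2 = 422.5309
d = 422.5309 / (2 * 0.64)
d = 422.5309 / 1.28
d = 330.1 m

330.1


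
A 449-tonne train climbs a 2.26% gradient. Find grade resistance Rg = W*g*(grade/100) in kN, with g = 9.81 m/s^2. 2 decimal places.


Rg = W * 9.81 * grade / 100
Rg = 449 * 9.81 * 2.26 / 100
Rg = 4404.69 * 0.0226
Rg = 99.55 kN

99.55


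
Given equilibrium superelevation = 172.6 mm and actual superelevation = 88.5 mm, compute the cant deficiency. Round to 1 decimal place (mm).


Cant deficiency = equilibrium cant - actual cant
CD = 172.6 - 88.5
CD = 84.1 mm

84.1


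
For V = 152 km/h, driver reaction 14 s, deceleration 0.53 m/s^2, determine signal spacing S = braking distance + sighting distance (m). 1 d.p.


V = 152 / 3.6 = 42.2222 m/s
Braking distance = 42.2222^2 / (2*0.53) = 1681.8076 m
Sighting distance = 42.2222 * 14 = 591.1111 m
S = 1681.8076 + 591.1111 = 2272.9 m

2272.9


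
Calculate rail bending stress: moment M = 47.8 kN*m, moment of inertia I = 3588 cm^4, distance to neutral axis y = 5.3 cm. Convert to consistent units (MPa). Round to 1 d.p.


Convert units:
M = 47.8 kN*m = 47800000 N*mm
y = 5.3 cm = 53 mm
I = 3588 cm^4 = 35880000 mm^4
sigma = 47800000 * 53 / 35880000
sigma = 70.6 MPa

70.6


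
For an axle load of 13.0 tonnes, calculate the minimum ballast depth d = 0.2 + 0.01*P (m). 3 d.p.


d = 0.2 + 0.01 * 13.0
d = 0.2 + 0.13
d = 0.330 m

0.330


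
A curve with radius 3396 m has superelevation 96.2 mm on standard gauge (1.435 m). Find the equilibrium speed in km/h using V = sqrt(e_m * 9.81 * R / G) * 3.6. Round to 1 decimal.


Convert cant: e = 96.2 mm = 0.0962 m
V_ms = sqrt(0.0962 * 9.81 * 3396 / 1.435)
V_ms = sqrt(2233.365792) = 47.2585 m/s
V = 47.2585 * 3.6 = 170.1 km/h

170.1


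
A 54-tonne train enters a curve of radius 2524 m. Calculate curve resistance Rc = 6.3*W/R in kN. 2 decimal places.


Rc = 6.3 * W / R
Rc = 6.3 * 54 / 2524
Rc = 340.2 / 2524
Rc = 0.13 kN

0.13


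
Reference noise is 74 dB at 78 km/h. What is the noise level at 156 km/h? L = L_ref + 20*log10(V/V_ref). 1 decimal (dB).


V/V_ref = 156 / 78 = 2.0
log10(2.0) = 0.30103
20 * 0.30103 = 6.0206
L = 74 + 6.0206 = 80.0 dB

80.0


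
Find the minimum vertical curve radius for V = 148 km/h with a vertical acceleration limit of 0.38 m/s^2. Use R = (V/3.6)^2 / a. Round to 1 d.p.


Convert speed: V = 148 / 3.6 = 41.1111 m/s
V^2 = 1690.1235 m^2/s^2
R_v = 1690.1235 / 0.38
R_v = 4447.7 m

4447.7


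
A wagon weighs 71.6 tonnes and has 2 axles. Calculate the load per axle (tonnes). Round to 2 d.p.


Load per axle = total weight / number of axles
Load = 71.6 / 2
Load = 35.80 tonnes

35.80


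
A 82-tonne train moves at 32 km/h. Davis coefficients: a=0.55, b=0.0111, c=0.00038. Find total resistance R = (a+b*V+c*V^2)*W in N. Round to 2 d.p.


b*V = 0.0111 * 32 = 0.3552
c*V^2 = 0.00038 * 1024 = 0.38912
R_per_t = 0.55 + 0.3552 + 0.38912 = 1.29432 N/t
R_total = 1.29432 * 82 = 106.13 N

106.13


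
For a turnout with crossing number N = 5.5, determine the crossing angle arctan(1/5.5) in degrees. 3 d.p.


1/N = 1/5.5 = 0.181818
angle = arctan(0.181818) = 0.179853 rad
angle = 0.179853 * 180/pi = 10.305 degrees

10.305


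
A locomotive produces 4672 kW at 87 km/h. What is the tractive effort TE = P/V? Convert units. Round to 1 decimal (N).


Convert: P = 4672 kW = 4672000 W
V = 87 / 3.6 = 24.1667 m/s
TE = 4672000 / 24.1667
TE = 193324.1 N

193324.1


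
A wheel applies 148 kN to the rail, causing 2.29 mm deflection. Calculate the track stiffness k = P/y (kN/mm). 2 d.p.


Track stiffness k = P / y
k = 148 / 2.29
k = 64.63 kN/mm

64.63


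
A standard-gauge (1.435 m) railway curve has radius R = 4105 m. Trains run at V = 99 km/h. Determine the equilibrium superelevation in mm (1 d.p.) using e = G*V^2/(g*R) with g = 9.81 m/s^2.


Convert speed: V = 99 / 3.6 = 27.5 m/s
Apply formula: e = 1.435 * 27.5^2 / (9.81 * 4105)
e = 1.435 * 756.25 / 40270.05
e = 0.026949 m = 26.9 mm

26.9


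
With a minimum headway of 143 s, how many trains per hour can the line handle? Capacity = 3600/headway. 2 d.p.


Capacity = 3600 / headway
Capacity = 3600 / 143
Capacity = 25.17 trains/hour

25.17


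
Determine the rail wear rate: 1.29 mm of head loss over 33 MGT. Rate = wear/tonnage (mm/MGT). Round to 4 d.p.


Wear rate = total wear / cumulative tonnage
Rate = 1.29 / 33
Rate = 0.0391 mm/MGT

0.0391


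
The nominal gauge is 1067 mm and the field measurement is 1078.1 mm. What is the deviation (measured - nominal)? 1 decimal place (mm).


Deviation = measured - nominal
Deviation = 1078.1 - 1067
Deviation = 11.1 mm

11.1


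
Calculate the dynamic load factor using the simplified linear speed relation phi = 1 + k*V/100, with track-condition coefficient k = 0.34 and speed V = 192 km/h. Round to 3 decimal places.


phi = 1 + k * V / 100
phi = 1 + 0.34 * 192 / 100
phi = 1 + 0.6528
phi = 1.653

1.653


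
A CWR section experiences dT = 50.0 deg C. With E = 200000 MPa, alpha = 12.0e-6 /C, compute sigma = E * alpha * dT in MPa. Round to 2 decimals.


sigma = E * alpha * dT
sigma = 200000 * 12.0e-6 * 50.0
sigma = 2.4 * 50.0
sigma = 120.00 MPa

120.00


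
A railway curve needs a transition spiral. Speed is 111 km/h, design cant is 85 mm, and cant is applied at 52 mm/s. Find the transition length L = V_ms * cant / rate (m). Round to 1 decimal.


Convert speed: V = 111 / 3.6 = 30.8333 m/s
L = 30.8333 * 85 / 52
L = 2620.8333 / 52
L = 50.4 m

50.4


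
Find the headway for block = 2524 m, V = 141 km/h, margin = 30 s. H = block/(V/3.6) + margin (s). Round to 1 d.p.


V = 141 / 3.6 = 39.1667 m/s
Block traversal time = 2524 / 39.1667 = 64.4426 s
Headway = 64.4426 + 30
Headway = 94.4 s

94.4


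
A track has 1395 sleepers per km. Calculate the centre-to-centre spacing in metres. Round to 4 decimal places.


Spacing = 1000 m / number of sleepers
Spacing = 1000 / 1395
Spacing = 0.7168 m

0.7168


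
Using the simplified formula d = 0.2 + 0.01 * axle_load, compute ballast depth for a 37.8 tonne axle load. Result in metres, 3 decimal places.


d = 0.2 + 0.01 * 37.8
d = 0.2 + 0.378
d = 0.578 m

0.578


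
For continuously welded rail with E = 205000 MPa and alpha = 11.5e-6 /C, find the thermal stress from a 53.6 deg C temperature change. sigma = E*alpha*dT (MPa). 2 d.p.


sigma = E * alpha * dT
sigma = 205000 * 11.5e-6 * 53.6
sigma = 2.3575 * 53.6
sigma = 126.36 MPa

126.36


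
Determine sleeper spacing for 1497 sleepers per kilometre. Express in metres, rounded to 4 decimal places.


Spacing = 1000 m / number of sleepers
Spacing = 1000 / 1497
Spacing = 0.6680 m

0.6680


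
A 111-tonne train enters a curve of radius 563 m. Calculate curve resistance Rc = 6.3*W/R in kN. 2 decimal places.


Rc = 6.3 * W / R
Rc = 6.3 * 111 / 563
Rc = 699.3 / 563
Rc = 1.24 kN

1.24


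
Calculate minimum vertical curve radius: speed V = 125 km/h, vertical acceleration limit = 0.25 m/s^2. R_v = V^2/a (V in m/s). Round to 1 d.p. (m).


Convert speed: V = 125 / 3.6 = 34.7222 m/s
V^2 = 1205.6327 m^2/s^2
R_v = 1205.6327 / 0.25
R_v = 4822.5 m

4822.5


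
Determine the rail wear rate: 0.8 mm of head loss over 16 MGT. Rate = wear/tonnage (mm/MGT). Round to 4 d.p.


Wear rate = total wear / cumulative tonnage
Rate = 0.8 / 16
Rate = 0.0500 mm/MGT

0.0500


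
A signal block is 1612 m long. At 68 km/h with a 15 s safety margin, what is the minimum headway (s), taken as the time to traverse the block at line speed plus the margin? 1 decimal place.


V = 68 / 3.6 = 18.8889 m/s
Block traversal time = 1612 / 18.8889 = 85.3412 s
Headway = 85.3412 + 15
Headway = 100.3 s

100.3


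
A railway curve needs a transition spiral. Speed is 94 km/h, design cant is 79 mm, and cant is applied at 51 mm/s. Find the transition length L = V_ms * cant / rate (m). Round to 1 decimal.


Convert speed: V = 94 / 3.6 = 26.1111 m/s
L = 26.1111 * 79 / 51
L = 2062.7778 / 51
L = 40.4 m

40.4


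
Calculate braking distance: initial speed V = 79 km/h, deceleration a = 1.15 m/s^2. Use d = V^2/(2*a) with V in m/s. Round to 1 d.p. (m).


Convert speed: V = 79 / 3.6 = 21.9444 m/s
V^2 = 481.5586
d = 481.5586 / (2 * 1.15)
d = 481.5586 / 2.3
d = 209.4 m

209.4


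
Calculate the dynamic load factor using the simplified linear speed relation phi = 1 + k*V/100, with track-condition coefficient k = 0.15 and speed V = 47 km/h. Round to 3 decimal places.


phi = 1 + k * V / 100
phi = 1 + 0.15 * 47 / 100
phi = 1 + 0.0705
phi = 1.071

1.071


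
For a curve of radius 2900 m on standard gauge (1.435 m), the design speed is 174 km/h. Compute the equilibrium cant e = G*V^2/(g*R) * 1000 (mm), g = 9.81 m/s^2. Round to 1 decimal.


Convert speed: V = 174 / 3.6 = 48.3333 m/s
Apply formula: e = 1.435 * 48.3333^2 / (9.81 * 2900)
e = 1.435 * 2336.1111 / 28449.0
e = 0.117836 m = 117.8 mm

117.8


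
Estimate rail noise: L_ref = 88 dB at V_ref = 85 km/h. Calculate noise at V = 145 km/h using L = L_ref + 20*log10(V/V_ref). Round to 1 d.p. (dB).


V/V_ref = 145 / 85 = 1.705882
log10(1.705882) = 0.231949
20 * 0.231949 = 4.639
L = 88 + 4.639 = 92.6 dB

92.6


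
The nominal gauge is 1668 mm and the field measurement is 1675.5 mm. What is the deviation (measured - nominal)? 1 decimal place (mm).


Deviation = measured - nominal
Deviation = 1675.5 - 1668
Deviation = 7.5 mm

7.5


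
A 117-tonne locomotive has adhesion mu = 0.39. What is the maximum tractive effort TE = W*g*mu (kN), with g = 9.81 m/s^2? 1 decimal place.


TE_max = W * g * mu
TE_max = 117 * 9.81 * 0.39
TE_max = 1147.77 * 0.39
TE_max = 447.6 kN

447.6


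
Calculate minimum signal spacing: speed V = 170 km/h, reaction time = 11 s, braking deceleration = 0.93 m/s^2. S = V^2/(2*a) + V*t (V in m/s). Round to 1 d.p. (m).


V = 170 / 3.6 = 47.2222 m/s
Braking distance = 47.2222^2 / (2*0.93) = 1198.8915 m
Sighting distance = 47.2222 * 11 = 519.4444 m
S = 1198.8915 + 519.4444 = 1718.3 m

1718.3


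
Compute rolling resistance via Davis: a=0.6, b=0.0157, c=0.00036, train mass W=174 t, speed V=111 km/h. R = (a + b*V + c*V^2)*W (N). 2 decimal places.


b*V = 0.0157 * 111 = 1.7427
c*V^2 = 0.00036 * 12321 = 4.43556
R_per_t = 0.6 + 1.7427 + 4.43556 = 6.77826 N/t
R_total = 6.77826 * 174 = 1179.42 N

1179.42


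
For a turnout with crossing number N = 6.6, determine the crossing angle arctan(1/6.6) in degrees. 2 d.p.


1/N = 1/6.6 = 0.151515
angle = arctan(0.151515) = 0.150371 rad
angle = 0.150371 * 180/pi = 8.62 degrees

8.62


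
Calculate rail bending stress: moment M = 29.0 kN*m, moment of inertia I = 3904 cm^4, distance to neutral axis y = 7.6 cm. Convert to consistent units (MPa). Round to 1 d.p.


Convert units:
M = 29.0 kN*m = 29000000 N*mm
y = 7.6 cm = 76 mm
I = 3904 cm^4 = 39040000 mm^4
sigma = 29000000 * 76 / 39040000
sigma = 56.5 MPa

56.5


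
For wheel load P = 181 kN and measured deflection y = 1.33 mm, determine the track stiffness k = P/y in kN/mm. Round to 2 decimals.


Track stiffness k = P / y
k = 181 / 1.33
k = 136.09 kN/mm

136.09


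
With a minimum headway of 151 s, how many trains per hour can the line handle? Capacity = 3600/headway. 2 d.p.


Capacity = 3600 / headway
Capacity = 3600 / 151
Capacity = 23.84 trains/hour

23.84


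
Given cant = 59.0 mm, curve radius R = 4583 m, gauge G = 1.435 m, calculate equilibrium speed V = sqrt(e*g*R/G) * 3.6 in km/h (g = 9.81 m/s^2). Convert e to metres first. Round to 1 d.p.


Convert cant: e = 59.0 mm = 0.0590 m
V_ms = sqrt(0.0590 * 9.81 * 4583 / 1.435)
V_ms = sqrt(1848.497958) = 42.9942 m/s
V = 42.9942 * 3.6 = 154.8 km/h

154.8


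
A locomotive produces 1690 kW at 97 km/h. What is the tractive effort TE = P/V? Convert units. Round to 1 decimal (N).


Convert: P = 1690 kW = 1690000 W
V = 97 / 3.6 = 26.9444 m/s
TE = 1690000 / 26.9444
TE = 62721.6 N

62721.6


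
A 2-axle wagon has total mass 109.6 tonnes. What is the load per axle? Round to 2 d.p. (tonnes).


Load per axle = total weight / number of axles
Load = 109.6 / 2
Load = 54.80 tonnes

54.80


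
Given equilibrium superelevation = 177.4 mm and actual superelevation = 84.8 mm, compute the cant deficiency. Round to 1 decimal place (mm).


Cant deficiency = equilibrium cant - actual cant
CD = 177.4 - 84.8
CD = 92.6 mm

92.6


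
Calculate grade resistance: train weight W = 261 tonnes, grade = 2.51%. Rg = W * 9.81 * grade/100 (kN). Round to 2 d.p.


Rg = W * 9.81 * grade / 100
Rg = 261 * 9.81 * 2.51 / 100
Rg = 2560.41 * 0.0251
Rg = 64.27 kN

64.27


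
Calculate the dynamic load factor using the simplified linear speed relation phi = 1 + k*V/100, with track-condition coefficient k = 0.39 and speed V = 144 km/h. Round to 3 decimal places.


phi = 1 + k * V / 100
phi = 1 + 0.39 * 144 / 100
phi = 1 + 0.5616
phi = 1.562

1.562


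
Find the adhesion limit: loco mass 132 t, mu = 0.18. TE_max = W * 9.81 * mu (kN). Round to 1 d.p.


TE_max = W * g * mu
TE_max = 132 * 9.81 * 0.18
TE_max = 1294.92 * 0.18
TE_max = 233.1 kN

233.1


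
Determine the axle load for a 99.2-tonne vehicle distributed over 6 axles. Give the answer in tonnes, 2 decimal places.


Load per axle = total weight / number of axles
Load = 99.2 / 6
Load = 16.53 tonnes

16.53


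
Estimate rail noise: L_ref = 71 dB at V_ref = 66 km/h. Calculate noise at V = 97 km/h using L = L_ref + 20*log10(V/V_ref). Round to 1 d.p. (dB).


V/V_ref = 97 / 66 = 1.469697
log10(1.469697) = 0.167228
20 * 0.167228 = 3.3446
L = 71 + 3.3446 = 74.3 dB

74.3


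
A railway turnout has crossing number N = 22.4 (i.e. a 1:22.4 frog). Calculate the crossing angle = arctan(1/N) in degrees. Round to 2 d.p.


1/N = 1/22.4 = 0.044643
angle = arctan(0.044643) = 0.044613 rad
angle = 0.044613 * 180/pi = 2.56 degrees

2.56


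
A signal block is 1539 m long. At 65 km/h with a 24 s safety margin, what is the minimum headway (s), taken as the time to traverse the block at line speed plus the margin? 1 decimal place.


V = 65 / 3.6 = 18.0556 m/s
Block traversal time = 1539 / 18.0556 = 85.2369 s
Headway = 85.2369 + 24
Headway = 109.2 s

109.2


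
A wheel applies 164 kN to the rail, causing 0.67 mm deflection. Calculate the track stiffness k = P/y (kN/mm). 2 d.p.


Track stiffness k = P / y
k = 164 / 0.67
k = 244.78 kN/mm

244.78


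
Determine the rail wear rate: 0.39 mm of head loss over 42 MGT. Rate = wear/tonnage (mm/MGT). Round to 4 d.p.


Wear rate = total wear / cumulative tonnage
Rate = 0.39 / 42
Rate = 0.0093 mm/MGT

0.0093


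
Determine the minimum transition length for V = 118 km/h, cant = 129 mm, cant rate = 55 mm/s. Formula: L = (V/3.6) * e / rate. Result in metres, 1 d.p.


Convert speed: V = 118 / 3.6 = 32.7778 m/s
L = 32.7778 * 129 / 55
L = 4228.3333 / 55
L = 76.9 m

76.9


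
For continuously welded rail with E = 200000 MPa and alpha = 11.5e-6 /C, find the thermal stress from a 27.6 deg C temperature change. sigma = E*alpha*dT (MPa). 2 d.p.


sigma = E * alpha * dT
sigma = 200000 * 11.5e-6 * 27.6
sigma = 2.3 * 27.6
sigma = 63.48 MPa

63.48


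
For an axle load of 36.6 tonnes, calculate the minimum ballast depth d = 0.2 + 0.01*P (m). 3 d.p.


d = 0.2 + 0.01 * 36.6
d = 0.2 + 0.366
d = 0.566 m

0.566


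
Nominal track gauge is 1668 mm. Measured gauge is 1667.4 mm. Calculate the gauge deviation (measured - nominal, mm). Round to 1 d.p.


Deviation = measured - nominal
Deviation = 1667.4 - 1668
Deviation = -0.6 mm

-0.6


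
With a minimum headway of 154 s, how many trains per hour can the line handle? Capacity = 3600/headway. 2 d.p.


Capacity = 3600 / headway
Capacity = 3600 / 154
Capacity = 23.38 trains/hour

23.38


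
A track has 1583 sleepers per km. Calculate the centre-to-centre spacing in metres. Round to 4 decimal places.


Spacing = 1000 m / number of sleepers
Spacing = 1000 / 1583
Spacing = 0.6317 m

0.6317


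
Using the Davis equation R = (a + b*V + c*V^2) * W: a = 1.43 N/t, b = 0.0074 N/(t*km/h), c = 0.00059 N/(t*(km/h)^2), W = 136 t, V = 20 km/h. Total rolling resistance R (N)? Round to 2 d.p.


b*V = 0.0074 * 20 = 0.148
c*V^2 = 0.00059 * 400 = 0.236
R_per_t = 1.43 + 0.148 + 0.236 = 1.814 N/t
R_total = 1.814 * 136 = 246.70 N

246.70


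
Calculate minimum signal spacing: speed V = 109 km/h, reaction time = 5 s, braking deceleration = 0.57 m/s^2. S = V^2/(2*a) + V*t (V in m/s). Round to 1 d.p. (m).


V = 109 / 3.6 = 30.2778 m/s
Braking distance = 30.2778^2 / (2*0.57) = 804.1613 m
Sighting distance = 30.2778 * 5 = 151.3889 m
S = 804.1613 + 151.3889 = 955.6 m

955.6


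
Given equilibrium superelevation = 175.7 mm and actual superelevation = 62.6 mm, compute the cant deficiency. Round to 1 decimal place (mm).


Cant deficiency = equilibrium cant - actual cant
CD = 175.7 - 62.6
CD = 113.1 mm

113.1


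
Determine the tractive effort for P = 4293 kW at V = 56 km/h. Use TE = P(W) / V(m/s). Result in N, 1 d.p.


Convert: P = 4293 kW = 4293000 W
V = 56 / 3.6 = 15.5556 m/s
TE = 4293000 / 15.5556
TE = 275978.6 N

275978.6


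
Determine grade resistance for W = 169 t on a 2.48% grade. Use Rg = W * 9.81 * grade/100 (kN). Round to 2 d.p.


Rg = W * 9.81 * grade / 100
Rg = 169 * 9.81 * 2.48 / 100
Rg = 1657.89 * 0.0248
Rg = 41.12 kN

41.12


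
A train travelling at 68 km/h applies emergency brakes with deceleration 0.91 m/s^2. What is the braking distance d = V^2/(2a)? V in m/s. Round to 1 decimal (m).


Convert speed: V = 68 / 3.6 = 18.8889 m/s
V^2 = 356.7901
d = 356.7901 / (2 * 0.91)
d = 356.7901 / 1.82
d = 196.0 m

196.0


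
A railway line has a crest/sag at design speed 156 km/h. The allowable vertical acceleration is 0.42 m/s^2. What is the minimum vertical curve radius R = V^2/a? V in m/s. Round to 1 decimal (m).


Convert speed: V = 156 / 3.6 = 43.3333 m/s
V^2 = 1877.7778 m^2/s^2
R_v = 1877.7778 / 0.42
R_v = 4470.9 m

4470.9


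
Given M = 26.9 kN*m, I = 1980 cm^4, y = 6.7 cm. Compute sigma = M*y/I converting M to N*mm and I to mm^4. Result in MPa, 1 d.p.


Convert units:
M = 26.9 kN*m = 26900000 N*mm
y = 6.7 cm = 67 mm
I = 1980 cm^4 = 19800000 mm^4
sigma = 26900000 * 67 / 19800000
sigma = 91.0 MPa

91.0


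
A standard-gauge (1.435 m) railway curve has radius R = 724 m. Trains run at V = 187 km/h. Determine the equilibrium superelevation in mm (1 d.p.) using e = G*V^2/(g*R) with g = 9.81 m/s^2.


Convert speed: V = 187 / 3.6 = 51.9444 m/s
Apply formula: e = 1.435 * 51.9444^2 / (9.81 * 724)
e = 1.435 * 2698.2253 / 7102.44
e = 0.545158 m = 545.2 mm

545.2


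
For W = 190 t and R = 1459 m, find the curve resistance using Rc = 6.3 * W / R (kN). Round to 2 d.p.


Rc = 6.3 * W / R
Rc = 6.3 * 190 / 1459
Rc = 1197.0 / 1459
Rc = 0.82 kN

0.82


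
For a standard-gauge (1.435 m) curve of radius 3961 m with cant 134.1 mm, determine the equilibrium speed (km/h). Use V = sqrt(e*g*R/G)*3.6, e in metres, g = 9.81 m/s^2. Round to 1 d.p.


Convert cant: e = 134.1 mm = 0.1341 m
V_ms = sqrt(0.1341 * 9.81 * 3961 / 1.435)
V_ms = sqrt(3631.204656) = 60.2595 m/s
V = 60.2595 * 3.6 = 216.9 km/h

216.9


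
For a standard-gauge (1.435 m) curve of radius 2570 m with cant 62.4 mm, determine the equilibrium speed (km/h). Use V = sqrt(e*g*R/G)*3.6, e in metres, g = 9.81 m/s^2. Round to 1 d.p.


Convert cant: e = 62.4 mm = 0.0624 m
V_ms = sqrt(0.0624 * 9.81 * 2570 / 1.435)
V_ms = sqrt(1096.313645) = 33.1106 m/s
V = 33.1106 * 3.6 = 119.2 km/h

119.2


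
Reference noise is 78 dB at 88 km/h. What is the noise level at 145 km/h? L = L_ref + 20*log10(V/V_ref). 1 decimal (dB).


V/V_ref = 145 / 88 = 1.647727
log10(1.647727) = 0.216885
20 * 0.216885 = 4.3377
L = 78 + 4.3377 = 82.3 dB

82.3


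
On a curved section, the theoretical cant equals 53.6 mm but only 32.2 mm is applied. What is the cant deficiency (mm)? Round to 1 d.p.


Cant deficiency = equilibrium cant - actual cant
CD = 53.6 - 32.2
CD = 21.4 mm

21.4


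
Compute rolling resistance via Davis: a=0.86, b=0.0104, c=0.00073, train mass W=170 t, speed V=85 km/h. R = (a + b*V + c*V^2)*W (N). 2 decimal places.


b*V = 0.0104 * 85 = 0.884
c*V^2 = 0.00073 * 7225 = 5.27425
R_per_t = 0.86 + 0.884 + 5.27425 = 7.01825 N/t
R_total = 7.01825 * 170 = 1193.10 N

1193.10


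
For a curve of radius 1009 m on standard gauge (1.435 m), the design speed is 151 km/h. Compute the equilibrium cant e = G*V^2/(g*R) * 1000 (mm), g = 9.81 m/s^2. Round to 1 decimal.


Convert speed: V = 151 / 3.6 = 41.9444 m/s
Apply formula: e = 1.435 * 41.9444^2 / (9.81 * 1009)
e = 1.435 * 1759.3364 / 9898.29
e = 0.255059 m = 255.1 mm

255.1


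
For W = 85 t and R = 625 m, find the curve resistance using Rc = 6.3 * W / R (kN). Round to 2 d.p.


Rc = 6.3 * W / R
Rc = 6.3 * 85 / 625
Rc = 535.5 / 625
Rc = 0.86 kN

0.86


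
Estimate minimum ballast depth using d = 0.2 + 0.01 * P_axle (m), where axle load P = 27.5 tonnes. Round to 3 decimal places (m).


d = 0.2 + 0.01 * 27.5
d = 0.2 + 0.275
d = 0.475 m

0.475


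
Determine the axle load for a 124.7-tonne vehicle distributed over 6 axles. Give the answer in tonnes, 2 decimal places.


Load per axle = total weight / number of axles
Load = 124.7 / 6
Load = 20.78 tonnes

20.78


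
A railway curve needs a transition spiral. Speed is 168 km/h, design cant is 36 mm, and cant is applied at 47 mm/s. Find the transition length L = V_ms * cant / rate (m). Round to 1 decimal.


Convert speed: V = 168 / 3.6 = 46.6667 m/s
L = 46.6667 * 36 / 47
L = 1680.0 / 47
L = 35.7 m

35.7


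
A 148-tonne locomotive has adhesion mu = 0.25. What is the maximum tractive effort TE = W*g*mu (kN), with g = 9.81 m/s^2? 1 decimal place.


TE_max = W * g * mu
TE_max = 148 * 9.81 * 0.25
TE_max = 1451.88 * 0.25
TE_max = 363.0 kN

363.0


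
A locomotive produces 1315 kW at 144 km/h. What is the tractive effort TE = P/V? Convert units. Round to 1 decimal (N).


Convert: P = 1315 kW = 1315000 W
V = 144 / 3.6 = 40.0 m/s
TE = 1315000 / 40.0
TE = 32875.0 N

32875.0


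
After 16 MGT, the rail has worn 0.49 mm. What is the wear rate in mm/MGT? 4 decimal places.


Wear rate = total wear / cumulative tonnage
Rate = 0.49 / 16
Rate = 0.0306 mm/MGT

0.0306


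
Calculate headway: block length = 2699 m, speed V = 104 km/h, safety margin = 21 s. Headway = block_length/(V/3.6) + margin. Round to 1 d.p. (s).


V = 104 / 3.6 = 28.8889 m/s
Block traversal time = 2699 / 28.8889 = 93.4269 s
Headway = 93.4269 + 21
Headway = 114.4 s

114.4


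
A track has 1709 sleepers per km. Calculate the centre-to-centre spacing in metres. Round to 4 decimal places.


Spacing = 1000 m / number of sleepers
Spacing = 1000 / 1709
Spacing = 0.5851 m

0.5851


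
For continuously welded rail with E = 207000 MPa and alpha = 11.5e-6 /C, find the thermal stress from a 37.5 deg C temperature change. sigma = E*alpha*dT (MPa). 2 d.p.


sigma = E * alpha * dT
sigma = 207000 * 11.5e-6 * 37.5
sigma = 2.3805 * 37.5
sigma = 89.27 MPa

89.27


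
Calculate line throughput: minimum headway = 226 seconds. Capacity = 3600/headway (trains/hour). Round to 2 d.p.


Capacity = 3600 / headway
Capacity = 3600 / 226
Capacity = 15.93 trains/hour

15.93


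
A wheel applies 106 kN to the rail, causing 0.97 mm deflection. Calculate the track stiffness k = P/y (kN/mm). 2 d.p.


Track stiffness k = P / y
k = 106 / 0.97
k = 109.28 kN/mm

109.28


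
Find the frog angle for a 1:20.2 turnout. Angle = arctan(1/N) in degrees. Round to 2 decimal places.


1/N = 1/20.2 = 0.049505
angle = arctan(0.049505) = 0.049465 rad
angle = 0.049465 * 180/pi = 2.83 degrees

2.83


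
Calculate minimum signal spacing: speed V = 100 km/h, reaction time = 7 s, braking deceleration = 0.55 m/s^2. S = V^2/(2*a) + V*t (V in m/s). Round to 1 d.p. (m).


V = 100 / 3.6 = 27.7778 m/s
Braking distance = 27.7778^2 / (2*0.55) = 701.459 m
Sighting distance = 27.7778 * 7 = 194.4444 m
S = 701.459 + 194.4444 = 895.9 m

895.9


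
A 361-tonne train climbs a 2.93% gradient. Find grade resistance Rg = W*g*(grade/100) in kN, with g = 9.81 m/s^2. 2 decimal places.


Rg = W * 9.81 * grade / 100
Rg = 361 * 9.81 * 2.93 / 100
Rg = 3541.41 * 0.0293
Rg = 103.76 kN

103.76


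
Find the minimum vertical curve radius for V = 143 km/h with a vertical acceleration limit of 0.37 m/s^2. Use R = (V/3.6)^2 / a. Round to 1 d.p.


Convert speed: V = 143 / 3.6 = 39.7222 m/s
V^2 = 1577.8549 m^2/s^2
R_v = 1577.8549 / 0.37
R_v = 4264.5 m

4264.5


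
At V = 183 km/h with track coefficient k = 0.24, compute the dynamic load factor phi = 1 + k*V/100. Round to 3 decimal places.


phi = 1 + k * V / 100
phi = 1 + 0.24 * 183 / 100
phi = 1 + 0.4392
phi = 1.439

1.439


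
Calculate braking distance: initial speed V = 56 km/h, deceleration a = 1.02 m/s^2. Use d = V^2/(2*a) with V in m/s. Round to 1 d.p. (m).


Convert speed: V = 56 / 3.6 = 15.5556 m/s
V^2 = 241.9753
d = 241.9753 / (2 * 1.02)
d = 241.9753 / 2.04
d = 118.6 m

118.6


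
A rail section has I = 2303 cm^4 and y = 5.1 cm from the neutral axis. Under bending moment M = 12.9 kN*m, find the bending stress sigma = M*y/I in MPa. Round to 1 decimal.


Convert units:
M = 12.9 kN*m = 12900000 N*mm
y = 5.1 cm = 51 mm
I = 2303 cm^4 = 23030000 mm^4
sigma = 12900000 * 51 / 23030000
sigma = 28.6 MPa

28.6


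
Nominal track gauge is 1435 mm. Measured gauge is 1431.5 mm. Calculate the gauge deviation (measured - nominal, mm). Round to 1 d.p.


Deviation = measured - nominal
Deviation = 1431.5 - 1435
Deviation = -3.5 mm

-3.5


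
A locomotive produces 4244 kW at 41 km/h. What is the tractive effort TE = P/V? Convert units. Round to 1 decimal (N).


Convert: P = 4244 kW = 4244000 W
V = 41 / 3.6 = 11.3889 m/s
TE = 4244000 / 11.3889
TE = 372643.9 N

372643.9


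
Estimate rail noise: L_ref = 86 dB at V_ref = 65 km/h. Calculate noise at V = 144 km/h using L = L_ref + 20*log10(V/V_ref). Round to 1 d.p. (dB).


V/V_ref = 144 / 65 = 2.215385
log10(2.215385) = 0.345449
20 * 0.345449 = 6.909
L = 86 + 6.909 = 92.9 dB

92.9


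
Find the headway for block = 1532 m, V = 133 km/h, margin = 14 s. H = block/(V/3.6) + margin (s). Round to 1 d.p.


V = 133 / 3.6 = 36.9444 m/s
Block traversal time = 1532 / 36.9444 = 41.4677 s
Headway = 41.4677 + 14
Headway = 55.5 s

55.5


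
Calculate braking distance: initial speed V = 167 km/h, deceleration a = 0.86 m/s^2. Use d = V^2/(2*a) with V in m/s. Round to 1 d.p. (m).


Convert speed: V = 167 / 3.6 = 46.3889 m/s
V^2 = 2151.929
d = 2151.929 / (2 * 0.86)
d = 2151.929 / 1.72
d = 1251.1 m

1251.1


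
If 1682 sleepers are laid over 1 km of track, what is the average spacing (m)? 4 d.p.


Spacing = 1000 m / number of sleepers
Spacing = 1000 / 1682
Spacing = 0.5945 m

0.5945


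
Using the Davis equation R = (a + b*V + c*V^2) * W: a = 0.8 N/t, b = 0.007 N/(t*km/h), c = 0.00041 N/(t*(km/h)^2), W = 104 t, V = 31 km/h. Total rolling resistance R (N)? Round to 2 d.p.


b*V = 0.007 * 31 = 0.217
c*V^2 = 0.00041 * 961 = 0.39401
R_per_t = 0.8 + 0.217 + 0.39401 = 1.41101 N/t
R_total = 1.41101 * 104 = 146.75 N

146.75


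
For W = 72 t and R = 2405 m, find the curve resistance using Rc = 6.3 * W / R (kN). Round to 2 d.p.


Rc = 6.3 * W / R
Rc = 6.3 * 72 / 2405
Rc = 453.6 / 2405
Rc = 0.19 kN

0.19


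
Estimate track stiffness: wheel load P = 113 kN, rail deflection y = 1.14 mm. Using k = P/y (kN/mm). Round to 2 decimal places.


Track stiffness k = P / y
k = 113 / 1.14
k = 99.12 kN/mm

99.12


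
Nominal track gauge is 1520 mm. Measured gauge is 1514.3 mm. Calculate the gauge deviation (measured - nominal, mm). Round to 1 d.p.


Deviation = measured - nominal
Deviation = 1514.3 - 1520
Deviation = -5.7 mm

-5.7


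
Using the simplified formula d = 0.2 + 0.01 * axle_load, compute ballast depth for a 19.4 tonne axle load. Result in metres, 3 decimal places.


d = 0.2 + 0.01 * 19.4
d = 0.2 + 0.194
d = 0.394 m

0.394


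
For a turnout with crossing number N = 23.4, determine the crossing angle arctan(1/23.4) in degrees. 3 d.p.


1/N = 1/23.4 = 0.042735
angle = arctan(0.042735) = 0.042709 rad
angle = 0.042709 * 180/pi = 2.447 degrees

2.447


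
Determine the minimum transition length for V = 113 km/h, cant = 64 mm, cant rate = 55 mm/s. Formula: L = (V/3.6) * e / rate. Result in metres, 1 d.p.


Convert speed: V = 113 / 3.6 = 31.3889 m/s
L = 31.3889 * 64 / 55
L = 2008.8889 / 55
L = 36.5 m

36.5


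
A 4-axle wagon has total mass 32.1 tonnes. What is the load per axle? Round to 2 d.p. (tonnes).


Load per axle = total weight / number of axles
Load = 32.1 / 4
Load = 8.03 tonnes

8.03


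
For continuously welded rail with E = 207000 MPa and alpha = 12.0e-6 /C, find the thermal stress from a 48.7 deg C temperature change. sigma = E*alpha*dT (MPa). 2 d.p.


sigma = E * alpha * dT
sigma = 207000 * 12.0e-6 * 48.7
sigma = 2.484 * 48.7
sigma = 120.97 MPa

120.97


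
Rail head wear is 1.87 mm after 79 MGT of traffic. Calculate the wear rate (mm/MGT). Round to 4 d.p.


Wear rate = total wear / cumulative tonnage
Rate = 1.87 / 79
Rate = 0.0237 mm/MGT

0.0237


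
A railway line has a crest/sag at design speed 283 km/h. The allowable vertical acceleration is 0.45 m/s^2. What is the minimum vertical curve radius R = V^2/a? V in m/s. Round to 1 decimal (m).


Convert speed: V = 283 / 3.6 = 78.6111 m/s
V^2 = 6179.7068 m^2/s^2
R_v = 6179.7068 / 0.45
R_v = 13732.7 m

13732.7


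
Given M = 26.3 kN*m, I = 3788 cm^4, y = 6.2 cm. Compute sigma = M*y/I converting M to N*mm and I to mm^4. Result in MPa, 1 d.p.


Convert units:
M = 26.3 kN*m = 26300000 N*mm
y = 6.2 cm = 62 mm
I = 3788 cm^4 = 37880000 mm^4
sigma = 26300000 * 62 / 37880000
sigma = 43.0 MPa

43.0


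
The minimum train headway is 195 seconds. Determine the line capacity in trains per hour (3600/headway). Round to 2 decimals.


Capacity = 3600 / headway
Capacity = 3600 / 195
Capacity = 18.46 trains/hour

18.46


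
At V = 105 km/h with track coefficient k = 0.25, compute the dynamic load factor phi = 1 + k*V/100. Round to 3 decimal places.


phi = 1 + k * V / 100
phi = 1 + 0.25 * 105 / 100
phi = 1 + 0.2625
phi = 1.263

1.263


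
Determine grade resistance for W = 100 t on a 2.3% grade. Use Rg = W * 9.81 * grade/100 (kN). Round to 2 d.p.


Rg = W * 9.81 * grade / 100
Rg = 100 * 9.81 * 2.3 / 100
Rg = 981.0 * 0.023
Rg = 22.56 kN

22.56


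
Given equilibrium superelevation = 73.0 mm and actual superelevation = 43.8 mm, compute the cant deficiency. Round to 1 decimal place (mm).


Cant deficiency = equilibrium cant - actual cant
CD = 73.0 - 43.8
CD = 29.2 mm

29.2


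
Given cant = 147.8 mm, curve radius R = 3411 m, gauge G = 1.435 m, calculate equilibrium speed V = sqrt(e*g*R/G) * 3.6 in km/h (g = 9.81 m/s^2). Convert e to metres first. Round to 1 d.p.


Convert cant: e = 147.8 mm = 0.1478 m
V_ms = sqrt(0.1478 * 9.81 * 3411 / 1.435)
V_ms = sqrt(3446.460138) = 58.7066 m/s
V = 58.7066 * 3.6 = 211.3 km/h

211.3


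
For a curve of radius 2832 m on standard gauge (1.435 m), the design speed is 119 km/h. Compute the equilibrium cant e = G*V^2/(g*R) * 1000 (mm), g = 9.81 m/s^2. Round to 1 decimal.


Convert speed: V = 119 / 3.6 = 33.0556 m/s
Apply formula: e = 1.435 * 33.0556^2 / (9.81 * 2832)
e = 1.435 * 1092.6698 / 27781.92
e = 0.056439 m = 56.4 mm

56.4
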